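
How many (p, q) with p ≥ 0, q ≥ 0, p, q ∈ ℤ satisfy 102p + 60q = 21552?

21

gcd(102, 60):
  102 = 1*60 + 42
  60 = 1*42 + 18
  42 = 2*18 + 6
  18 = 3*6
so gcd(102, 60) = 6.
Back-substitute for Bézout coefficients:
  6 = 42 - 2*18
  ... = 102*(3) + 60*(-5)
Scale by 3592: one solution is (10776, -17960). Reduce p mod 10: (6, 349).
General: p = 6 + 10t, q = 349 - 17t.
p ≥ 0 ⇒ t ≥ 0; q ≥ 0 ⇒ t ≤ 20. So t ∈ [0, 20]: 21 solutions.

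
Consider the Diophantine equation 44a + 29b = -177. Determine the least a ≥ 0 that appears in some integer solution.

gcd(44, 29):
  44 = 1×29 + 15
  29 = 1×15 + 14
  15 = 1×14 + 1
  14 = 14×1
so gcd(44, 29) = 1.
1 divides -177, so solutions exist.
Back-substitute for Bézout coefficients:
  1 = 15 - 1×14
  ... = 44×(2) + 29×(-3)
Scale by -177/1 = -177: (a₀, b₀) = (-354, 531).
General solution: a = -354 + 29t, b = 531 - 44t for integer t.
a ≥ 0: smallest is -354 mod 29 = 23 (at t = 13), with b = -41.

23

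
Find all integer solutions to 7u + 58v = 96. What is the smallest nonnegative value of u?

22

gcd(58, 7):
  58 = 8×7 + 2
  7 = 3×2 + 1
  2 = 2×1
so gcd(58, 7) = 1.
1 divides 96, so solutions exist.
Back-substitute for Bézout coefficients:
  1 = 7 - 3×2
  ... = 7×(25) + 58×(-3)
Scale by 96/1 = 96: (u₀, v₀) = (2400, -288).
General solution: u = 2400 + 58t, v = -288 - 7t for integer t.
u ≥ 0: smallest is 2400 mod 58 = 22 (at t = -41), with v = -1.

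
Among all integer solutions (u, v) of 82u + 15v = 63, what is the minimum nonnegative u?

gcd(82, 15) = 1.
1 divides 63, so solutions exist.
By Bézout, 82*(-2) + 15*(11) = 1.
Scale by 63/1 = 63: (u₀, v₀) = (-126, 693).
General solution: u = -126 + 15t, v = 693 - 82t for integer t.
u ≥ 0: smallest is -126 mod 15 = 9 (at t = 9), with v = -45.

9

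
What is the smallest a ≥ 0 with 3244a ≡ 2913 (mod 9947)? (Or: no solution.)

gcd(9947, 3244) = 1.
1 divides 2913, so solutions exist.
By Bézout, 3244*(1573) + 9947*(-513) = 1.
So 3244*(1573) ≡ 1 (mod 9947); multiply by 2913: a ≡ 4582149 (mod 9947).
Smallest nonnegative: a = 4582149 mod 9947 = 6529.

6529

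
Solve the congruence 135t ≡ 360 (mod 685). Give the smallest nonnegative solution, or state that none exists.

gcd(685, 135):
  685 = 5×135 + 10
  135 = 13×10 + 5
  10 = 2×5
so gcd(685, 135) = 5.
5 divides 360, so solutions exist.
Back-substitute for Bézout coefficients:
  5 = 135 - 13×10
  ... = 135×(66) + 685×(-13)
So 135×(66) ≡ 5 (mod 685); multiply by 72: t ≡ 4752 (mod 137).
Smallest nonnegative: t = 4752 mod 137 = 94.

94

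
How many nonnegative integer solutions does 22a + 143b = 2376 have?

9

gcd(143, 22) = 11  (143 = 6·22 + 11, 22 = 2·11).
Back-substituting, 22·(-6) + 143·(1) = 11.
Scale by 216: one solution is (-1296, 216). Reduce a mod 13: (4, 16).
General: a = 4 + 13t, b = 16 - 2t.
a ≥ 0 ⇒ t ≥ 0; b ≥ 0 ⇒ t ≤ 8. So t ∈ [0, 8]: 9 solutions.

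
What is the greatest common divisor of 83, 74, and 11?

1

gcd(83, 74) = 1.
gcd(1, 11) = 1.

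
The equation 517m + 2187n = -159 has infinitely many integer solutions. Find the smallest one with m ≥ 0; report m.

gcd(2187, 517):
  2187 = 4*517 + 119
  517 = 4*119 + 41
  119 = 2*41 + 37
  41 = 1*37 + 4
  37 = 9*4 + 1
  4 = 4*1
so gcd(2187, 517) = 1.
1 divides -159, so solutions exist.
Back-substitute for Bézout coefficients:
  1 = 37 - 9*4
  ... = 517*(-533) + 2187*(126)
Scale by -159/1 = -159: (m₀, n₀) = (84747, -20034).
General solution: m = 84747 + 2187t, n = -20034 - 517t for integer t.
m ≥ 0: smallest is 84747 mod 2187 = 1641 (at t = -38), with n = -388.

1641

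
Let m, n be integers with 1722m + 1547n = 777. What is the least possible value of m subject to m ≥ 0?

gcd(1722, 1547) = 7.
7 divides 777, so solutions exist.
By Bézout, 1722·(-53) + 1547·(59) = 7.
Scale by 777/7 = 111: (m₀, n₀) = (-5883, 6549).
General solution: m = -5883 + 221t, n = 6549 - 246t for integer t.
m ≥ 0: smallest is -5883 mod 221 = 84 (at t = 27), with n = -93.

84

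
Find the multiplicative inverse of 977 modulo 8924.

7289

gcd(8924, 977) = 1  (8924 = 9*977 + 131, 977 = 7*131 + 60, 131 = 2*60 + 11, 60 = 5*11 + 5, 11 = 2*5 + 1, 5 = 5*1).
Back-substituting, 977*(-1635) + 8924*(179) = 1.
So 977*-1635 ≡ 1 (mod 8924), and -1635 mod 8924 = 7289.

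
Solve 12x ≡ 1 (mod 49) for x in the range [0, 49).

gcd(49, 12):
  49 = 4*12 + 1
  12 = 12*1
so gcd(49, 12) = 1.
Back-substitute for Bézout coefficients:
  1 = 49 - 4*12
  ... = 12*(-4) + 49*(1)
So 12*-4 ≡ 1 (mod 49), and -4 mod 49 = 45.

45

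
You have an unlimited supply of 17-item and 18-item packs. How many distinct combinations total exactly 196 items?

Need nonnegative integers with 17j + 18k = 196.
gcd(17, 18) = 1, and 17·(-1) + 18·(1) = 1.
So (j₀, k₀) = (-196, 196); general j = -196 + 18t, k = 196 - 17t.
j ≥ 0 ⇒ t ≥ 11; k ≥ 0 ⇒ t ≤ 11. That's 1 value of t.

1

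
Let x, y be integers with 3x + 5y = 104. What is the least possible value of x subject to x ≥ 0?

gcd(5, 3) = 1  (5 = 1*3 + 2, 3 = 1*2 + 1, 2 = 2*1).
1 divides 104, so solutions exist.
Back-substituting, 3*(2) + 5*(-1) = 1.
Scale by 104/1 = 104: (x₀, y₀) = (208, -104).
General solution: x = 208 + 5t, y = -104 - 3t for integer t.
x ≥ 0: smallest is 208 mod 5 = 3 (at t = -41), with y = 19.

3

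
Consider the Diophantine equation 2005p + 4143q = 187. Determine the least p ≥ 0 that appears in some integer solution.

994

gcd(4143, 2005):
  4143 = 2·2005 + 133
  2005 = 15·133 + 10
  133 = 13·10 + 3
  10 = 3·3 + 1
  3 = 3·1
so gcd(4143, 2005) = 1.
1 divides 187, so solutions exist.
Back-substitute for Bézout coefficients:
  1 = 10 - 3·3
  ... = 2005·(1246) + 4143·(-603)
Scale by 187/1 = 187: (p₀, q₀) = (233002, -112761).
General solution: p = 233002 + 4143t, q = -112761 - 2005t for integer t.
p ≥ 0: smallest is 233002 mod 4143 = 994 (at t = -56), with q = -481.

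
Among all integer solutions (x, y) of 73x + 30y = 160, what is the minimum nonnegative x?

10

gcd(73, 30) = 1.
1 divides 160, so solutions exist.
By Bézout, 73×(7) + 30×(-17) = 1.
Scale by 160/1 = 160: (x₀, y₀) = (1120, -2720).
General solution: x = 1120 + 30t, y = -2720 - 73t for integer t.
x ≥ 0: smallest is 1120 mod 30 = 10 (at t = -37), with y = -19.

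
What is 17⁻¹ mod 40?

gcd(40, 17) = 1.
By Bézout, 17×(-7) + 40×(3) = 1.
So 17×-7 ≡ 1 (mod 40), and -7 mod 40 = 33.

33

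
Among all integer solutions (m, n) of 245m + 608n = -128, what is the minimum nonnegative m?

gcd(608, 245) = 1  (608 = 2×245 + 118, 245 = 2×118 + 9, 118 = 13×9 + 1, 9 = 9×1).
1 divides -128, so solutions exist.
Back-substituting, 245×(-67) + 608×(27) = 1.
Scale by -128/1 = -128: (m₀, n₀) = (8576, -3456).
General solution: m = 8576 + 608t, n = -3456 - 245t for integer t.
m ≥ 0: smallest is 8576 mod 608 = 64 (at t = -14), with n = -26.

64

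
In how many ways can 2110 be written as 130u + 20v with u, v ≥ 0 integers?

gcd(130, 20):
  130 = 6*20 + 10
  20 = 2*10
so gcd(130, 20) = 10.
Back-substitute for Bézout coefficients:
  10 = 130 - 6*20
  ... = 130*(1) + 20*(-6)
Scale by 211: one solution is (211, -1266). Reduce u mod 2: (1, 99).
General: u = 1 + 2t, v = 99 - 13t.
u ≥ 0 ⇒ t ≥ 0; v ≥ 0 ⇒ t ≤ 7. So t ∈ [0, 7]: 8 solutions.

8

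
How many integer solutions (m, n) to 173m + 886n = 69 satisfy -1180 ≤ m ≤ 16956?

gcd(886, 173):
  886 = 5·173 + 21
  173 = 8·21 + 5
  21 = 4·5 + 1
  5 = 5·1
so gcd(886, 173) = 1.
Back-substitute for Bézout coefficients:
  1 = 21 - 4·5
  ... = 173·(-169) + 886·(33)
Scale by 69: particular solution (-11661, 2277); reduce m mod 886: (743, -145).
General solution: m = 743 + 886t, n = -145 - 173t for integer t.
-1180 ≤ 743 + 886t ≤ 16956 gives t ∈ [-2, 18], which is 21 values.

21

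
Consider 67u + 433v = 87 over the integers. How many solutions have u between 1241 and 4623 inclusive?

8

gcd(433, 67) = 1.
By Bézout, 67×(-84) + 433×(13) = 1.
Particular solution: (53, -8).
General solution: u = 53 + 433t, v = -8 - 67t for integer t.
1241 ≤ 53 + 433t ≤ 4623 gives t ∈ [3, 10], which is 8 values.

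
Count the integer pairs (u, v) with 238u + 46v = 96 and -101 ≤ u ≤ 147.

10

gcd(238, 46) = 2.
By Bézout, 238·(6) + 46·(-31) = 2.
Particular solution: (12, -60).
General solution: u = 12 + 23t, v = -60 - 119t for integer t.
-101 ≤ 12 + 23t ≤ 147 gives t ∈ [-4, 5], which is 10 values.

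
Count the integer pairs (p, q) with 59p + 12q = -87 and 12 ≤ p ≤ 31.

gcd(59, 12) = 1.
By Bézout, 59×(-1) + 12×(5) = 1.
Particular solution: (3, -22).
General solution: p = 3 + 12t, q = -22 - 59t for integer t.
12 ≤ 3 + 12t ≤ 31 gives t ∈ [1, 2], which is 2 values.

2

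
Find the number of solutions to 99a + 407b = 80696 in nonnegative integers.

22

gcd(407, 99):
  407 = 4×99 + 11
  99 = 9×11
so gcd(407, 99) = 11.
Back-substitute for Bézout coefficients:
  11 = 407 - 4×99
  ... = 99×(-4) + 407×(1)
Scale by 7336: one solution is (-29344, 7336). Reduce a mod 37: (34, 190).
General: a = 34 + 37t, b = 190 - 9t.
a ≥ 0 ⇒ t ≥ 0; b ≥ 0 ⇒ t ≤ 21. So t ∈ [0, 21]: 22 solutions.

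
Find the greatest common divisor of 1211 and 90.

1

gcd(1211, 90) = 1  (1211 = 13·90 + 41, 90 = 2·41 + 8, 41 = 5·8 + 1, 8 = 8·1).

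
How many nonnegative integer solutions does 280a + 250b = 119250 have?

gcd(280, 250) = 10  (280 = 1*250 + 30, 250 = 8*30 + 10, 30 = 3*10).
Back-substituting, 280*(-8) + 250*(9) = 10.
Scale by 11925: one solution is (-95400, 107325). Reduce a mod 25: (0, 477).
General: a = 0 + 25t, b = 477 - 28t.
a ≥ 0 ⇒ t ≥ 0; b ≥ 0 ⇒ t ≤ 17. So t ∈ [0, 17]: 18 solutions.

18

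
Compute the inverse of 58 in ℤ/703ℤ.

400

gcd(703, 58) = 1.
By Bézout, 58·(-303) + 703·(25) = 1.
So 58·-303 ≡ 1 (mod 703), and -303 mod 703 = 400.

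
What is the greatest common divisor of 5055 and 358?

1

gcd(5055, 358):
  5055 = 14·358 + 43
  358 = 8·43 + 14
  43 = 3·14 + 1
  14 = 14·1
so gcd(5055, 358) = 1.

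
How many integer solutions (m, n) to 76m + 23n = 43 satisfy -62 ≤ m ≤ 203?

gcd(76, 23):
  76 = 3·23 + 7
  23 = 3·7 + 2
  7 = 3·2 + 1
  2 = 2·1
so gcd(76, 23) = 1.
Back-substitute for Bézout coefficients:
  1 = 7 - 3·2
  ... = 76·(10) + 23·(-33)
Scale by 43: particular solution (430, -1419); reduce m mod 23: (16, -51).
General solution: m = 16 + 23t, n = -51 - 76t for integer t.
-62 ≤ 16 + 23t ≤ 203 gives t ∈ [-3, 8], which is 12 values.

12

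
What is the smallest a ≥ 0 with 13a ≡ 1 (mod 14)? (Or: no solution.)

13

gcd(14, 13):
  14 = 1·13 + 1
  13 = 13·1
so gcd(14, 13) = 1.
1 divides 1, so solutions exist.
Back-substitute for Bézout coefficients:
  1 = 14 - 1·13
  ... = 13·(-1) + 14·(1)
So 13·(-1) ≡ 1 (mod 14); multiply by 1: a ≡ -1 (mod 14).
Smallest nonnegative: a = -1 mod 14 = 13.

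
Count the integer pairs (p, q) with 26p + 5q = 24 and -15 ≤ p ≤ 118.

gcd(26, 5) = 1  (26 = 5*5 + 1, 5 = 5*1).
Back-substituting, 26*(1) + 5*(-5) = 1.
Scale by 24: particular solution (24, -120); reduce p mod 5: (4, -16).
General solution: p = 4 + 5t, q = -16 - 26t for integer t.
-15 ≤ 4 + 5t ≤ 118 gives t ∈ [-3, 22], which is 26 values.

26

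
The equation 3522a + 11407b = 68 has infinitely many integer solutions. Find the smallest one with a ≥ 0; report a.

7514

gcd(11407, 3522):
  11407 = 3·3522 + 841
  3522 = 4·841 + 158
  841 = 5·158 + 51
  158 = 3·51 + 5
  51 = 10·5 + 1
  5 = 5·1
so gcd(11407, 3522) = 1.
1 divides 68, so solutions exist.
Back-substitute for Bézout coefficients:
  1 = 51 - 10·5
  ... = 3522·(-2238) + 11407·(691)
Scale by 68/1 = 68: (a₀, b₀) = (-152184, 46988).
General solution: a = -152184 + 11407t, b = 46988 - 3522t for integer t.
a ≥ 0: smallest is -152184 mod 11407 = 7514 (at t = 14), with b = -2320.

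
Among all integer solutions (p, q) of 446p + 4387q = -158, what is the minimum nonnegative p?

2262

gcd(4387, 446) = 1  (4387 = 9×446 + 373, 446 = 1×373 + 73, 373 = 5×73 + 8, 73 = 9×8 + 1, 8 = 8×1).
1 divides -158, so solutions exist.
Back-substituting, 446×(541) + 4387×(-55) = 1.
Scale by -158/1 = -158: (p₀, q₀) = (-85478, 8690).
General solution: p = -85478 + 4387t, q = 8690 - 446t for integer t.
p ≥ 0: smallest is -85478 mod 4387 = 2262 (at t = 20), with q = -230.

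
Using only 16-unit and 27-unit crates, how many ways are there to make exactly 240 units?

1

Need nonnegative integers with 16j + 27k = 240.
gcd(16, 27) = 1, and 16·(-5) + 27·(3) = 1.
So (j₀, k₀) = (-1200, 720); general j = -1200 + 27t, k = 720 - 16t.
j ≥ 0 ⇒ t ≥ 45; k ≥ 0 ⇒ t ≤ 45. That's 1 value of t.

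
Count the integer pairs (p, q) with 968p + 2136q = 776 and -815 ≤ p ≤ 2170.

11

gcd(2136, 968) = 8.
By Bézout, 968×(64) + 2136×(-29) = 8.
Particular solution: (67, -30).
General solution: p = 67 + 267t, q = -30 - 121t for integer t.
-815 ≤ 67 + 267t ≤ 2170 gives t ∈ [-3, 7], which is 11 values.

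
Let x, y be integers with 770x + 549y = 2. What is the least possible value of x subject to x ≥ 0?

472

gcd(770, 549) = 1  (770 = 1×549 + 221, 549 = 2×221 + 107, 221 = 2×107 + 7, 107 = 15×7 + 2, 7 = 3×2 + 1, 2 = 2×1).
1 divides 2, so solutions exist.
Back-substituting, 770×(236) + 549×(-331) = 1.
Scale by 2/1 = 2: (x₀, y₀) = (472, -662).
General solution: x = 472 + 549t, y = -662 - 770t for integer t.
x ≥ 0: smallest is 472 mod 549 = 472 (at t = 0), with y = -662.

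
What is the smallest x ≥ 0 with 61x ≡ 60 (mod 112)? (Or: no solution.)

12

gcd(112, 61):
  112 = 1×61 + 51
  61 = 1×51 + 10
  51 = 5×10 + 1
  10 = 10×1
so gcd(112, 61) = 1.
1 divides 60, so solutions exist.
Back-substitute for Bézout coefficients:
  1 = 51 - 5×10
  ... = 61×(-11) + 112×(6)
So 61×(-11) ≡ 1 (mod 112); multiply by 60: x ≡ -660 (mod 112).
Smallest nonnegative: x = -660 mod 112 = 12.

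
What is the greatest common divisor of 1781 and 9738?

1

gcd(9738, 1781):
  9738 = 5×1781 + 833
  1781 = 2×833 + 115
  833 = 7×115 + 28
  115 = 4×28 + 3
  28 = 9×3 + 1
  3 = 3×1
so gcd(9738, 1781) = 1.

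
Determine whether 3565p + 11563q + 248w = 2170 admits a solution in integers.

gcd(11563, 3565):
  11563 = 3×3565 + 868
  3565 = 4×868 + 93
  868 = 9×93 + 31
  93 = 3×31
so gcd(11563, 3565) = 31.
gcd(31, 248) = 31.
31 divides 2170, so integer solutions exist.

yes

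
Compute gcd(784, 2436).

28

gcd(2436, 784):
  2436 = 3×784 + 84
  784 = 9×84 + 28
  84 = 3×28
so gcd(2436, 784) = 28.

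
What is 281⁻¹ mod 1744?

gcd(1744, 281) = 1  (1744 = 6*281 + 58, 281 = 4*58 + 49, 58 = 1*49 + 9, 49 = 5*9 + 4, 9 = 2*4 + 1, 4 = 4*1).
Back-substituting, 281*(-391) + 1744*(63) = 1.
So 281*-391 ≡ 1 (mod 1744), and -391 mod 1744 = 1353.

1353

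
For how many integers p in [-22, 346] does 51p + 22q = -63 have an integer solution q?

17

gcd(51, 22):
  51 = 2×22 + 7
  22 = 3×7 + 1
  7 = 7×1
so gcd(51, 22) = 1.
Back-substitute for Bézout coefficients:
  1 = 22 - 3×7
  ... = 51×(-3) + 22×(7)
Scale by -63: particular solution (189, -441); reduce p mod 22: (13, -33).
General solution: p = 13 + 22t, q = -33 - 51t for integer t.
-22 ≤ 13 + 22t ≤ 346 gives t ∈ [-1, 15], which is 17 values.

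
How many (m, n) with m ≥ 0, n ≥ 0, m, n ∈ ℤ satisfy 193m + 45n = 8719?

1

gcd(193, 45) = 1.
By Bézout, 193*(7) + 45*(-30) = 1.
One solution: (13, 138).
General: m = 13 + 45t, n = 138 - 193t.
m ≥ 0 ⇒ t ≥ 0; n ≥ 0 ⇒ t ≤ 0. So t ∈ [0, 0]: 1 solution.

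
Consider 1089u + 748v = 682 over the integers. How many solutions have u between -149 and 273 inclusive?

6

gcd(1089, 748) = 11.
By Bézout, 1089*(11) + 748*(-16) = 11.
Particular solution: (2, -2).
General solution: u = 2 + 68t, v = -2 - 99t for integer t.
-149 ≤ 2 + 68t ≤ 273 gives t ∈ [-2, 3], which is 6 values.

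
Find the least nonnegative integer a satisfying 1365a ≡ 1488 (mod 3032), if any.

gcd(3032, 1365) = 1.
1 divides 1488, so solutions exist.
By Bézout, 1365×(-251) + 3032×(113) = 1.
So 1365×(-251) ≡ 1 (mod 3032); multiply by 1488: a ≡ -373488 (mod 3032).
Smallest nonnegative: a = -373488 mod 3032 = 2480.

2480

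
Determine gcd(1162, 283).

gcd(1162, 283):
  1162 = 4×283 + 30
  283 = 9×30 + 13
  30 = 2×13 + 4
  13 = 3×4 + 1
  4 = 4×1
so gcd(1162, 283) = 1.

1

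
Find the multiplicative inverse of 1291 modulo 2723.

2105

gcd(2723, 1291):
  2723 = 2×1291 + 141
  1291 = 9×141 + 22
  141 = 6×22 + 9
  22 = 2×9 + 4
  9 = 2×4 + 1
  4 = 4×1
so gcd(2723, 1291) = 1.
Back-substitute for Bézout coefficients:
  1 = 9 - 2×4
  ... = 1291×(-618) + 2723×(293)
So 1291×-618 ≡ 1 (mod 2723), and -618 mod 2723 = 2105.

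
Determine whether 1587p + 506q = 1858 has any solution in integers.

no

gcd(1587, 506) = 23  (1587 = 3·506 + 69, 506 = 7·69 + 23, 69 = 3·23).
23 does not divide 1858 (remainder 18), so no integer solutions.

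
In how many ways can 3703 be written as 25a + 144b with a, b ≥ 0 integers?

gcd(144, 25) = 1  (144 = 5·25 + 19, 25 = 1·19 + 6, 19 = 3·6 + 1, 6 = 6·1).
Back-substituting, 25·(-23) + 144·(4) = 1.
Scale by 3703: one solution is (-85169, 14812). Reduce a mod 144: (79, 12).
General: a = 79 + 144t, b = 12 - 25t.
a ≥ 0 ⇒ t ≥ 0; b ≥ 0 ⇒ t ≤ 0. So t ∈ [0, 0]: 1 solution.

1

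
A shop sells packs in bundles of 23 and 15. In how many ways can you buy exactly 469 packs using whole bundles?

Need nonnegative integers with 23j + 15k = 469.
gcd(23, 15) = 1, and 23·(2) + 15·(-3) = 1.
So (j₀, k₀) = (938, -1407); general j = 938 + 15t, k = -1407 - 23t.
j ≥ 0 ⇒ t ≥ -62; k ≥ 0 ⇒ t ≤ -62. That's 1 value of t.

1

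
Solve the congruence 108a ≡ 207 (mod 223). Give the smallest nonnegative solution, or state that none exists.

132

gcd(223, 108) = 1.
1 divides 207, so solutions exist.
By Bézout, 108*(-64) + 223*(31) = 1.
So 108*(-64) ≡ 1 (mod 223); multiply by 207: a ≡ -13248 (mod 223).
Smallest nonnegative: a = -13248 mod 223 = 132.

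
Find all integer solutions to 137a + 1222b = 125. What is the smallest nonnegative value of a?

991

gcd(1222, 137):
  1222 = 8·137 + 126
  137 = 1·126 + 11
  126 = 11·11 + 5
  11 = 2·5 + 1
  5 = 5·1
so gcd(1222, 137) = 1.
1 divides 125, so solutions exist.
Back-substitute for Bézout coefficients:
  1 = 11 - 2·5
  ... = 137·(223) + 1222·(-25)
Scale by 125/1 = 125: (a₀, b₀) = (27875, -3125).
General solution: a = 27875 + 1222t, b = -3125 - 137t for integer t.
a ≥ 0: smallest is 27875 mod 1222 = 991 (at t = -22), with b = -111.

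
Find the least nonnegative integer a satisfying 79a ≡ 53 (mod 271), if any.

83

gcd(271, 79) = 1.
1 divides 53, so solutions exist.
By Bézout, 79*(-24) + 271*(7) = 1.
So 79*(-24) ≡ 1 (mod 271); multiply by 53: a ≡ -1272 (mod 271).
Smallest nonnegative: a = -1272 mod 271 = 83.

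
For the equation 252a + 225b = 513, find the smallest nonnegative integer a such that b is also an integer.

gcd(252, 225):
  252 = 1×225 + 27
  225 = 8×27 + 9
  27 = 3×9
so gcd(252, 225) = 9.
9 divides 513, so solutions exist.
Back-substitute for Bézout coefficients:
  9 = 225 - 8×27
  ... = 252×(-8) + 225×(9)
Scale by 513/9 = 57: (a₀, b₀) = (-456, 513).
General solution: a = -456 + 25t, b = 513 - 28t for integer t.
a ≥ 0: smallest is -456 mod 25 = 19 (at t = 19), with b = -19.

19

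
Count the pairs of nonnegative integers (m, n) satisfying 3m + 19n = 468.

9

gcd(19, 3):
  19 = 6*3 + 1
  3 = 3*1
so gcd(19, 3) = 1.
Back-substitute for Bézout coefficients:
  1 = 19 - 6*3
  ... = 3*(-6) + 19*(1)
Scale by 468: one solution is (-2808, 468). Reduce m mod 19: (4, 24).
General: m = 4 + 19t, n = 24 - 3t.
m ≥ 0 ⇒ t ≥ 0; n ≥ 0 ⇒ t ≤ 8. So t ∈ [0, 8]: 9 solutions.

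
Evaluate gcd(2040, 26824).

8

gcd(26824, 2040):
  26824 = 13*2040 + 304
  2040 = 6*304 + 216
  304 = 1*216 + 88
  216 = 2*88 + 40
  88 = 2*40 + 8
  40 = 5*8
so gcd(26824, 2040) = 8.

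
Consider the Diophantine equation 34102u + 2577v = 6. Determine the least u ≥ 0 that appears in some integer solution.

1698

gcd(34102, 2577):
  34102 = 13*2577 + 601
  2577 = 4*601 + 173
  601 = 3*173 + 82
  173 = 2*82 + 9
  82 = 9*9 + 1
  9 = 9*1
so gcd(34102, 2577) = 1.
1 divides 6, so solutions exist.
Back-substitute for Bézout coefficients:
  1 = 82 - 9*9
  ... = 34102*(283) + 2577*(-3745)
Scale by 6/1 = 6: (u₀, v₀) = (1698, -22470).
General solution: u = 1698 + 2577t, v = -22470 - 34102t for integer t.
u ≥ 0: smallest is 1698 mod 2577 = 1698 (at t = 0), with v = -22470.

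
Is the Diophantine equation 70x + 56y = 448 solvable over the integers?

yes

gcd(70, 56) = 14.
14 divides 448, so integer solutions exist.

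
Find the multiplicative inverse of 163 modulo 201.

37

gcd(201, 163) = 1.
By Bézout, 163*(37) + 201*(-30) = 1.
So 163*37 ≡ 1 (mod 201), and 37 mod 201 = 37.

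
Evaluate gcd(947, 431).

1

gcd(947, 431):
  947 = 2*431 + 85
  431 = 5*85 + 6
  85 = 14*6 + 1
  6 = 6*1
so gcd(947, 431) = 1.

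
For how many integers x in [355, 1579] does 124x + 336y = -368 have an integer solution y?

gcd(336, 124):
  336 = 2×124 + 88
  124 = 1×88 + 36
  88 = 2×36 + 16
  36 = 2×16 + 4
  16 = 4×4
so gcd(336, 124) = 4.
Back-substitute for Bézout coefficients:
  4 = 36 - 2×16
  ... = 124×(19) + 336×(-7)
Scale by -92: particular solution (-1748, 644); reduce x mod 84: (16, -7).
General solution: x = 16 + 84t, y = -7 - 31t for integer t.
355 ≤ 16 + 84t ≤ 1579 gives t ∈ [5, 18], which is 14 values.

14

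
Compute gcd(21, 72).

gcd(72, 21) = 3  (72 = 3·21 + 9, 21 = 2·9 + 3, 9 = 3·3).

3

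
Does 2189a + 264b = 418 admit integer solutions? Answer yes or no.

yes

gcd(2189, 264) = 11.
11 divides 418, so integer solutions exist.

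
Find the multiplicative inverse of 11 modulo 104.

gcd(104, 11) = 1  (104 = 9×11 + 5, 11 = 2×5 + 1, 5 = 5×1).
Back-substituting, 11×(19) + 104×(-2) = 1.
So 11×19 ≡ 1 (mod 104), and 19 mod 104 = 19.

19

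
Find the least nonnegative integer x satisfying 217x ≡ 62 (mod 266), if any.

gcd(266, 217) = 7.
7 does not divide 62, so the congruence has no solution.

no solution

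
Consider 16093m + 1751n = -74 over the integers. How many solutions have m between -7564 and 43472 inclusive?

29

gcd(16093, 1751):
  16093 = 9·1751 + 334
  1751 = 5·334 + 81
  334 = 4·81 + 10
  81 = 8·10 + 1
  10 = 10·1
so gcd(16093, 1751) = 1.
Back-substitute for Bézout coefficients:
  1 = 81 - 8·10
  ... = 16093·(-173) + 1751·(1590)
Scale by -74: particular solution (12802, -117660); reduce m mod 1751: (545, -5009).
General solution: m = 545 + 1751t, n = -5009 - 16093t for integer t.
-7564 ≤ 545 + 1751t ≤ 43472 gives t ∈ [-4, 24], which is 29 values.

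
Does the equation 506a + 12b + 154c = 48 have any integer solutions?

yes

gcd(506, 12):
  506 = 42*12 + 2
  12 = 6*2
so gcd(506, 12) = 2.
gcd(2, 154) = 2.
2 divides 48, so integer solutions exist.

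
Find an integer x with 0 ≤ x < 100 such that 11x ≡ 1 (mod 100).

gcd(100, 11) = 1.
By Bézout, 11×(-9) + 100×(1) = 1.
So 11×-9 ≡ 1 (mod 100), and -9 mod 100 = 91.

91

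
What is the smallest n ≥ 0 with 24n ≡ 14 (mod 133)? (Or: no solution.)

56

gcd(133, 24):
  133 = 5*24 + 13
  24 = 1*13 + 11
  13 = 1*11 + 2
  11 = 5*2 + 1
  2 = 2*1
so gcd(133, 24) = 1.
1 divides 14, so solutions exist.
Back-substitute for Bézout coefficients:
  1 = 11 - 5*2
  ... = 24*(61) + 133*(-11)
So 24*(61) ≡ 1 (mod 133); multiply by 14: n ≡ 854 (mod 133).
Smallest nonnegative: n = 854 mod 133 = 56.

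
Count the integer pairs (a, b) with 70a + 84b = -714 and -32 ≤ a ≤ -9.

gcd(84, 70):
  84 = 1×70 + 14
  70 = 5×14
so gcd(84, 70) = 14.
Back-substitute for Bézout coefficients:
  14 = 84 - 1×70
  ... = 70×(-1) + 84×(1)
Scale by -51: particular solution (51, -51); reduce a mod 6: (3, -11).
General solution: a = 3 + 6t, b = -11 - 5t for integer t.
-32 ≤ 3 + 6t ≤ -9 gives t ∈ [-5, -2], which is 4 values.

4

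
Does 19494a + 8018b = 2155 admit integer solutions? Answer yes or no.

gcd(19494, 8018) = 38  (19494 = 2*8018 + 3458, 8018 = 2*3458 + 1102, 3458 = 3*1102 + 152, 1102 = 7*152 + 38, 152 = 4*38).
38 does not divide 2155 (remainder 27), so no integer solutions.

no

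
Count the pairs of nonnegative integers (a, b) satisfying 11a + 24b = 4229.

gcd(24, 11):
  24 = 2·11 + 2
  11 = 5·2 + 1
  2 = 2·1
so gcd(24, 11) = 1.
Back-substitute for Bézout coefficients:
  1 = 11 - 5·2
  ... = 11·(11) + 24·(-5)
Scale by 4229: one solution is (46519, -21145). Reduce a mod 24: (7, 173).
General: a = 7 + 24t, b = 173 - 11t.
a ≥ 0 ⇒ t ≥ 0; b ≥ 0 ⇒ t ≤ 15. So t ∈ [0, 15]: 16 solutions.

16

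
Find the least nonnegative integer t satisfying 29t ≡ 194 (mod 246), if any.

gcd(246, 29):
  246 = 8×29 + 14
  29 = 2×14 + 1
  14 = 14×1
so gcd(246, 29) = 1.
1 divides 194, so solutions exist.
Back-substitute for Bézout coefficients:
  1 = 29 - 2×14
  ... = 29×(17) + 246×(-2)
So 29×(17) ≡ 1 (mod 246); multiply by 194: t ≡ 3298 (mod 246).
Smallest nonnegative: t = 3298 mod 246 = 100.

100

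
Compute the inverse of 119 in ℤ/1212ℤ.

275

gcd(1212, 119) = 1.
By Bézout, 119×(275) + 1212×(-27) = 1.
So 119×275 ≡ 1 (mod 1212), and 275 mod 1212 = 275.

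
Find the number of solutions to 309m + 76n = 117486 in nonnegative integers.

5

gcd(309, 76) = 1.
By Bézout, 309×(-15) + 76×(61) = 1.
One solution: (74, 1245).
General: m = 74 + 76t, n = 1245 - 309t.
m ≥ 0 ⇒ t ≥ 0; n ≥ 0 ⇒ t ≤ 4. So t ∈ [0, 4]: 5 solutions.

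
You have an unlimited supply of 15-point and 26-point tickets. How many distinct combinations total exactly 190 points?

1

Need nonnegative integers with 15j + 26k = 190.
gcd(15, 26) = 1, and 15·(7) + 26·(-4) = 1.
So (j₀, k₀) = (1330, -760); general j = 1330 + 26t, k = -760 - 15t.
j ≥ 0 ⇒ t ≥ -51; k ≥ 0 ⇒ t ≤ -51. That's 1 value of t.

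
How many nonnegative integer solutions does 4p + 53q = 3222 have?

15

gcd(53, 4) = 1.
By Bézout, 4·(-13) + 53·(1) = 1.
One solution: (37, 58).
General: p = 37 + 53t, q = 58 - 4t.
p ≥ 0 ⇒ t ≥ 0; q ≥ 0 ⇒ t ≤ 14. So t ∈ [0, 14]: 15 solutions.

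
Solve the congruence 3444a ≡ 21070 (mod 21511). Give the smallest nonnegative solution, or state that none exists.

2492

gcd(21511, 3444):
  21511 = 6·3444 + 847
  3444 = 4·847 + 56
  847 = 15·56 + 7
  56 = 8·7
so gcd(21511, 3444) = 7.
7 divides 21070, so solutions exist.
Back-substitute for Bézout coefficients:
  7 = 847 - 15·56
  ... = 3444·(-381) + 21511·(61)
So 3444·(-381) ≡ 7 (mod 21511); multiply by 3010: a ≡ -1146810 (mod 3073).
Smallest nonnegative: a = -1146810 mod 3073 = 2492.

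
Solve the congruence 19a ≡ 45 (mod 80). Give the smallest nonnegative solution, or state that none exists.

gcd(80, 19) = 1.
1 divides 45, so solutions exist.
By Bézout, 19*(-21) + 80*(5) = 1.
So 19*(-21) ≡ 1 (mod 80); multiply by 45: a ≡ -945 (mod 80).
Smallest nonnegative: a = -945 mod 80 = 15.

15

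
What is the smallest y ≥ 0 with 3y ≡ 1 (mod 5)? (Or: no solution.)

2

gcd(5, 3):
  5 = 1*3 + 2
  3 = 1*2 + 1
  2 = 2*1
so gcd(5, 3) = 1.
1 divides 1, so solutions exist.
Back-substitute for Bézout coefficients:
  1 = 3 - 1*2
  ... = 3*(2) + 5*(-1)
So 3*(2) ≡ 1 (mod 5); multiply by 1: y ≡ 2 (mod 5).
Smallest nonnegative: y = 2 mod 5 = 2.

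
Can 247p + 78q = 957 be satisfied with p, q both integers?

gcd(247, 78) = 13  (247 = 3*78 + 13, 78 = 6*13).
13 does not divide 957 (remainder 8), so no integer solutions.

no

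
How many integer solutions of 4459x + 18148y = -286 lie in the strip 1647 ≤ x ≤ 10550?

6

gcd(18148, 4459) = 13.
By Bézout, 4459*(407) + 18148*(-100) = 13.
Particular solution: (818, -201).
General solution: x = 818 + 1396t, y = -201 - 343t for integer t.
1647 ≤ 818 + 1396t ≤ 10550 gives t ∈ [1, 6], which is 6 values.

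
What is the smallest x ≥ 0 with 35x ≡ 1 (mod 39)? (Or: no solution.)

gcd(39, 35):
  39 = 1*35 + 4
  35 = 8*4 + 3
  4 = 1*3 + 1
  3 = 3*1
so gcd(39, 35) = 1.
1 divides 1, so solutions exist.
Back-substitute for Bézout coefficients:
  1 = 4 - 1*3
  ... = 35*(-10) + 39*(9)
So 35*(-10) ≡ 1 (mod 39); multiply by 1: x ≡ -10 (mod 39).
Smallest nonnegative: x = -10 mod 39 = 29.

29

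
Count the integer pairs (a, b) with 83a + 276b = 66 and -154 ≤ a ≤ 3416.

gcd(276, 83) = 1.
By Bézout, 83*(-133) + 276*(40) = 1.
Particular solution: (54, -16).
General solution: a = 54 + 276t, b = -16 - 83t for integer t.
-154 ≤ 54 + 276t ≤ 3416 gives t ∈ [0, 12], which is 13 values.

13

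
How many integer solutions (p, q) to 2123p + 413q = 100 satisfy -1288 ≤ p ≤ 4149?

gcd(2123, 413) = 1  (2123 = 5·413 + 58, 413 = 7·58 + 7, 58 = 8·7 + 2, 7 = 3·2 + 1, 2 = 2·1).
Back-substituting, 2123·(-178) + 413·(915) = 1.
Scale by 100: particular solution (-17800, 91500); reduce p mod 413: (372, -1912).
General solution: p = 372 + 413t, q = -1912 - 2123t for integer t.
-1288 ≤ 372 + 413t ≤ 4149 gives t ∈ [-4, 9], which is 14 values.

14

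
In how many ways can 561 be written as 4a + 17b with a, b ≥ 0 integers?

gcd(17, 4) = 1.
By Bézout, 4*(-4) + 17*(1) = 1.
One solution: (0, 33).
General: a = 0 + 17t, b = 33 - 4t.
a ≥ 0 ⇒ t ≥ 0; b ≥ 0 ⇒ t ≤ 8. So t ∈ [0, 8]: 9 solutions.

9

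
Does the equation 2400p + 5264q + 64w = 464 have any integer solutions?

gcd(5264, 2400) = 16  (5264 = 2*2400 + 464, 2400 = 5*464 + 80, 464 = 5*80 + 64, 80 = 1*64 + 16, 64 = 4*16).
gcd(16, 64) = 16.
16 divides 464, so integer solutions exist.

yes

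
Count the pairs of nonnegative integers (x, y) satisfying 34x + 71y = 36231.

gcd(71, 34) = 1.
By Bézout, 34*(23) + 71*(-11) = 1.
One solution: (57, 483).
General: x = 57 + 71t, y = 483 - 34t.
x ≥ 0 ⇒ t ≥ 0; y ≥ 0 ⇒ t ≤ 14. So t ∈ [0, 14]: 15 solutions.

15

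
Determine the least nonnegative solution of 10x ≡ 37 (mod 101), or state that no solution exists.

gcd(101, 10) = 1  (101 = 10*10 + 1, 10 = 10*1).
1 divides 37, so solutions exist.
Back-substituting, 10*(-10) + 101*(1) = 1.
So 10*(-10) ≡ 1 (mod 101); multiply by 37: x ≡ -370 (mod 101).
Smallest nonnegative: x = -370 mod 101 = 34.

34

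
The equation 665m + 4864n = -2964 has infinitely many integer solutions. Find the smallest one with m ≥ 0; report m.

76

gcd(4864, 665):
  4864 = 7×665 + 209
  665 = 3×209 + 38
  209 = 5×38 + 19
  38 = 2×19
so gcd(4864, 665) = 19.
19 divides -2964, so solutions exist.
Back-substitute for Bézout coefficients:
  19 = 209 - 5×38
  ... = 665×(-117) + 4864×(16)
Scale by -2964/19 = -156: (m₀, n₀) = (18252, -2496).
General solution: m = 18252 + 256t, n = -2496 - 35t for integer t.
m ≥ 0: smallest is 18252 mod 256 = 76 (at t = -71), with n = -11.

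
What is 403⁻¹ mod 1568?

891

gcd(1568, 403) = 1.
By Bézout, 403*(-677) + 1568*(174) = 1.
So 403*-677 ≡ 1 (mod 1568), and -677 mod 1568 = 891.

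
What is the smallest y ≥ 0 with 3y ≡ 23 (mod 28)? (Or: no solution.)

17

gcd(28, 3) = 1.
1 divides 23, so solutions exist.
By Bézout, 3×(-9) + 28×(1) = 1.
So 3×(-9) ≡ 1 (mod 28); multiply by 23: y ≡ -207 (mod 28).
Smallest nonnegative: y = -207 mod 28 = 17.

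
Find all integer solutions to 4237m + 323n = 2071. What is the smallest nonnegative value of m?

12

gcd(4237, 323) = 19  (4237 = 13·323 + 38, 323 = 8·38 + 19, 38 = 2·19).
19 divides 2071, so solutions exist.
Back-substituting, 4237·(-8) + 323·(105) = 19.
Scale by 2071/19 = 109: (m₀, n₀) = (-872, 11445).
General solution: m = -872 + 17t, n = 11445 - 223t for integer t.
m ≥ 0: smallest is -872 mod 17 = 12 (at t = 52), with n = -151.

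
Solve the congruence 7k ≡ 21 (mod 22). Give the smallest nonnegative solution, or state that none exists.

gcd(22, 7):
  22 = 3*7 + 1
  7 = 7*1
so gcd(22, 7) = 1.
1 divides 21, so solutions exist.
Back-substitute for Bézout coefficients:
  1 = 22 - 3*7
  ... = 7*(-3) + 22*(1)
So 7*(-3) ≡ 1 (mod 22); multiply by 21: k ≡ -63 (mod 22).
Smallest nonnegative: k = -63 mod 22 = 3.

3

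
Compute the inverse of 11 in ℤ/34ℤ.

gcd(34, 11) = 1.
By Bézout, 11·(-3) + 34·(1) = 1.
So 11·-3 ≡ 1 (mod 34), and -3 mod 34 = 31.

31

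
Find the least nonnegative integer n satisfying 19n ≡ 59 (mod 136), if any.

89

gcd(136, 19) = 1.
1 divides 59, so solutions exist.
By Bézout, 19×(43) + 136×(-6) = 1.
So 19×(43) ≡ 1 (mod 136); multiply by 59: n ≡ 2537 (mod 136).
Smallest nonnegative: n = 2537 mod 136 = 89.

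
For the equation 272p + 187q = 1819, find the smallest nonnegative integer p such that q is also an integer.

gcd(272, 187) = 17.
17 divides 1819, so solutions exist.
By Bézout, 272*(-2) + 187*(3) = 17.
Scale by 1819/17 = 107: (p₀, q₀) = (-214, 321).
General solution: p = -214 + 11t, q = 321 - 16t for integer t.
p ≥ 0: smallest is -214 mod 11 = 6 (at t = 20), with q = 1.

6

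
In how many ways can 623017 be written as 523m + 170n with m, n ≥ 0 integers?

gcd(523, 170) = 1  (523 = 3·170 + 13, 170 = 13·13 + 1, 13 = 13·1).
Back-substituting, 523·(-13) + 170·(40) = 1.
Scale by 623017: one solution is (-8099221, 24920680). Reduce m mod 170: (89, 3391).
General: m = 89 + 170t, n = 3391 - 523t.
m ≥ 0 ⇒ t ≥ 0; n ≥ 0 ⇒ t ≤ 6. So t ∈ [0, 6]: 7 solutions.

7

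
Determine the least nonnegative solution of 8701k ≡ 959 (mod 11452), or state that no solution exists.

1619

gcd(11452, 8701) = 7  (11452 = 1×8701 + 2751, 8701 = 3×2751 + 448, 2751 = 6×448 + 63, 448 = 7×63 + 7, 63 = 9×7).
7 divides 959, so solutions exist.
Back-substituting, 8701×(179) + 11452×(-136) = 7.
So 8701×(179) ≡ 7 (mod 11452); multiply by 137: k ≡ 24523 (mod 1636).
Smallest nonnegative: k = 24523 mod 1636 = 1619.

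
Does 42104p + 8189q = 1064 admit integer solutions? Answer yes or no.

gcd(42104, 8189) = 19  (42104 = 5×8189 + 1159, 8189 = 7×1159 + 76, 1159 = 15×76 + 19, 76 = 4×19).
19 divides 1064, so integer solutions exist.

yes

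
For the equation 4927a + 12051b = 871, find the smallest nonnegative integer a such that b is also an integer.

76

gcd(12051, 4927):
  12051 = 2×4927 + 2197
  4927 = 2×2197 + 533
  2197 = 4×533 + 65
  533 = 8×65 + 13
  65 = 5×13
so gcd(12051, 4927) = 13.
13 divides 871, so solutions exist.
Back-substitute for Bézout coefficients:
  13 = 533 - 8×65
  ... = 4927×(181) + 12051×(-74)
Scale by 871/13 = 67: (a₀, b₀) = (12127, -4958).
General solution: a = 12127 + 927t, b = -4958 - 379t for integer t.
a ≥ 0: smallest is 12127 mod 927 = 76 (at t = -13), with b = -31.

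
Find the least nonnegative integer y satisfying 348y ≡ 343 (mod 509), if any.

gcd(509, 348):
  509 = 1·348 + 161
  348 = 2·161 + 26
  161 = 6·26 + 5
  26 = 5·5 + 1
  5 = 5·1
so gcd(509, 348) = 1.
1 divides 343, so solutions exist.
Back-substitute for Bézout coefficients:
  1 = 26 - 5·5
  ... = 348·(98) + 509·(-67)
So 348·(98) ≡ 1 (mod 509); multiply by 343: y ≡ 33614 (mod 509).
Smallest nonnegative: y = 33614 mod 509 = 20.

20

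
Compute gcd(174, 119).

gcd(174, 119) = 1  (174 = 1×119 + 55, 119 = 2×55 + 9, 55 = 6×9 + 1, 9 = 9×1).

1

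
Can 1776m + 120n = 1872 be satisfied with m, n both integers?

gcd(1776, 120) = 24  (1776 = 14·120 + 96, 120 = 1·96 + 24, 96 = 4·24).
24 divides 1872, so integer solutions exist.

yes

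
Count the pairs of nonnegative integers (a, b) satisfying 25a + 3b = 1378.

19

gcd(25, 3) = 1  (25 = 8*3 + 1, 3 = 3*1).
Back-substituting, 25*(1) + 3*(-8) = 1.
Scale by 1378: one solution is (1378, -11024). Reduce a mod 3: (1, 451).
General: a = 1 + 3t, b = 451 - 25t.
a ≥ 0 ⇒ t ≥ 0; b ≥ 0 ⇒ t ≤ 18. So t ∈ [0, 18]: 19 solutions.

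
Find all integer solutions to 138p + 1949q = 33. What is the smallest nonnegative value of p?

890

gcd(1949, 138):
  1949 = 14×138 + 17
  138 = 8×17 + 2
  17 = 8×2 + 1
  2 = 2×1
so gcd(1949, 138) = 1.
1 divides 33, so solutions exist.
Back-substitute for Bézout coefficients:
  1 = 17 - 8×2
  ... = 138×(-918) + 1949×(65)
Scale by 33/1 = 33: (p₀, q₀) = (-30294, 2145).
General solution: p = -30294 + 1949t, q = 2145 - 138t for integer t.
p ≥ 0: smallest is -30294 mod 1949 = 890 (at t = 16), with q = -63.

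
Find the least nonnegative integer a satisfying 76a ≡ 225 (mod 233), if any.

98

gcd(233, 76) = 1.
1 divides 225, so solutions exist.
By Bézout, 76·(46) + 233·(-15) = 1.
So 76·(46) ≡ 1 (mod 233); multiply by 225: a ≡ 10350 (mod 233).
Smallest nonnegative: a = 10350 mod 233 = 98.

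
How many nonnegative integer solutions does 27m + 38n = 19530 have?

19

gcd(38, 27) = 1  (38 = 1·27 + 11, 27 = 2·11 + 5, 11 = 2·5 + 1, 5 = 5·1).
Back-substituting, 27·(-7) + 38·(5) = 1.
Scale by 19530: one solution is (-136710, 97650). Reduce m mod 38: (14, 504).
General: m = 14 + 38t, n = 504 - 27t.
m ≥ 0 ⇒ t ≥ 0; n ≥ 0 ⇒ t ≤ 18. So t ∈ [0, 18]: 19 solutions.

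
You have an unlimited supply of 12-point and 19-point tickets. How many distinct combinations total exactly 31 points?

1

Need nonnegative integers with 12j + 19k = 31.
gcd(12, 19) = 1, and 12·(8) + 19·(-5) = 1.
So (j₀, k₀) = (248, -155); general j = 248 + 19t, k = -155 - 12t.
j ≥ 0 ⇒ t ≥ -13; k ≥ 0 ⇒ t ≤ -13. That's 1 value of t.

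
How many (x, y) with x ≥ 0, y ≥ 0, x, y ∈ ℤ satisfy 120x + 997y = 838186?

7

gcd(997, 120):
  997 = 8·120 + 37
  120 = 3·37 + 9
  37 = 4·9 + 1
  9 = 9·1
so gcd(997, 120) = 1.
Back-substitute for Bézout coefficients:
  1 = 37 - 4·9
  ... = 120·(-108) + 997·(13)
Scale by 838186: one solution is (-90524088, 10896418). Reduce x mod 997: (521, 778).
General: x = 521 + 997t, y = 778 - 120t.
x ≥ 0 ⇒ t ≥ 0; y ≥ 0 ⇒ t ≤ 6. So t ∈ [0, 6]: 7 solutions.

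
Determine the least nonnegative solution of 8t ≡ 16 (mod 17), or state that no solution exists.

2

gcd(17, 8):
  17 = 2×8 + 1
  8 = 8×1
so gcd(17, 8) = 1.
1 divides 16, so solutions exist.
Back-substitute for Bézout coefficients:
  1 = 17 - 2×8
  ... = 8×(-2) + 17×(1)
So 8×(-2) ≡ 1 (mod 17); multiply by 16: t ≡ -32 (mod 17).
Smallest nonnegative: t = -32 mod 17 = 2.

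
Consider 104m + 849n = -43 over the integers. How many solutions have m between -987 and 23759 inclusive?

gcd(849, 104) = 1.
By Bézout, 104·(-400) + 849·(49) = 1.
Particular solution: (220, -27).
General solution: m = 220 + 849t, n = -27 - 104t for integer t.
-987 ≤ 220 + 849t ≤ 23759 gives t ∈ [-1, 27], which is 29 values.

29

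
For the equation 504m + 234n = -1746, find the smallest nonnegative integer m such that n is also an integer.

gcd(504, 234) = 18.
18 divides -1746, so solutions exist.
By Bézout, 504·(-6) + 234·(13) = 18.
Scale by -1746/18 = -97: (m₀, n₀) = (582, -1261).
General solution: m = 582 + 13t, n = -1261 - 28t for integer t.
m ≥ 0: smallest is 582 mod 13 = 10 (at t = -44), with n = -29.

10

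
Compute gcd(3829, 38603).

1

gcd(38603, 3829):
  38603 = 10×3829 + 313
  3829 = 12×313 + 73
  313 = 4×73 + 21
  73 = 3×21 + 10
  21 = 2×10 + 1
  10 = 10×1
so gcd(38603, 3829) = 1.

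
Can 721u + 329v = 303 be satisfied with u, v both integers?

no

gcd(721, 329) = 7.
7 does not divide 303 (remainder 2), so no integer solutions.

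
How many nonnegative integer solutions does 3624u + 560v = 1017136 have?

4

gcd(3624, 560):
  3624 = 6·560 + 264
  560 = 2·264 + 32
  264 = 8·32 + 8
  32 = 4·8
so gcd(3624, 560) = 8.
Back-substitute for Bézout coefficients:
  8 = 264 - 8·32
  ... = 3624·(17) + 560·(-110)
Scale by 127142: one solution is (2161414, -13985620). Reduce u mod 70: (24, 1661).
General: u = 24 + 70t, v = 1661 - 453t.
u ≥ 0 ⇒ t ≥ 0; v ≥ 0 ⇒ t ≤ 3. So t ∈ [0, 3]: 4 solutions.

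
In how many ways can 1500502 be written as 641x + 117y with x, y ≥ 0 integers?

20

gcd(641, 117):
  641 = 5×117 + 56
  117 = 2×56 + 5
  56 = 11×5 + 1
  5 = 5×1
so gcd(641, 117) = 1.
Back-substitute for Bézout coefficients:
  1 = 56 - 11×5
  ... = 641×(23) + 117×(-126)
Scale by 1500502: one solution is (34511546, -189063252). Reduce x mod 117: (56, 12518).
General: x = 56 + 117t, y = 12518 - 641t.
x ≥ 0 ⇒ t ≥ 0; y ≥ 0 ⇒ t ≤ 19. So t ∈ [0, 19]: 20 solutions.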